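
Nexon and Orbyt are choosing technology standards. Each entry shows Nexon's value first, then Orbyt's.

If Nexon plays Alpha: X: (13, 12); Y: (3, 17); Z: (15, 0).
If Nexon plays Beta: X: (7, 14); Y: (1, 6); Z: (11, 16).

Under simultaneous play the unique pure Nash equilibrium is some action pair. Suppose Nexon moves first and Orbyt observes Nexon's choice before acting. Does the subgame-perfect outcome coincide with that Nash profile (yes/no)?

Work backward from Orbyt's decision.
- Alpha: Orbyt compares 12, 17, 0 and picks Y; Nexon would get 3.
- Beta: Orbyt compares 14, 6, 16 and picks Z; Nexon would get 11.
Nexon's induced payoffs are 3, 11, so Nexon commits to Beta. Subgame-perfect outcome: (Beta, Z) with payoffs (11, 16).
Now find the simultaneous Nash equilibrium.
Nexon's best replies: X→Alpha; Y→Alpha; Z→Alpha.
Orbyt's best replies: Alpha→Y; Beta→Z.
Only (Alpha, Y) has each player best-responding; Nash payoffs (3, 17).
Sequential outcome (Beta, Z) differs from the Nash profile (Alpha, Y).

no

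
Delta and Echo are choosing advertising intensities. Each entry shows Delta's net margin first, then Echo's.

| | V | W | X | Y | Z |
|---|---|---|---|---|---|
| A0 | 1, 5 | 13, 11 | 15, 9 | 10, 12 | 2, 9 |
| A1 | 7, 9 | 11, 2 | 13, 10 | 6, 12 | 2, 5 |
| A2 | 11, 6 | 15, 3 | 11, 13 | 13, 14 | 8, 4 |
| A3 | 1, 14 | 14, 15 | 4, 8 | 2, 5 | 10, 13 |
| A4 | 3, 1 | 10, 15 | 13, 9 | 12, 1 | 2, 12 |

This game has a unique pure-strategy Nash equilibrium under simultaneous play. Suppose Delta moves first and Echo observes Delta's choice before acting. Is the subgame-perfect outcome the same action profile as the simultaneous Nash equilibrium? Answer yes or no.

no

Echo best-responds to each possible Delta move:
- A0: BR = Y, leader payoff 10.
- A1: BR = Y, leader payoff 6.
- A2: BR = Y, leader payoff 13.
- A3: BR = W, leader payoff 14.
- A4: BR = W, leader payoff 10.
Delta's induced payoffs are 10, 6, 13, 14, 10, so Delta commits to A3. Subgame-perfect outcome: (A3, W) with payoffs (14, 15).
Now find the simultaneous Nash equilibrium.
Delta's best replies: V→A2; W→A2; X→A0; Y→A2; Z→A3.
Echo's best replies: A0→Y; A1→Y; A2→Y; A3→W; A4→W.
The unique mutual best reply is (A2, Y), giving (13, 14).
Sequential outcome (A3, W) differs from the Nash profile (A2, Y).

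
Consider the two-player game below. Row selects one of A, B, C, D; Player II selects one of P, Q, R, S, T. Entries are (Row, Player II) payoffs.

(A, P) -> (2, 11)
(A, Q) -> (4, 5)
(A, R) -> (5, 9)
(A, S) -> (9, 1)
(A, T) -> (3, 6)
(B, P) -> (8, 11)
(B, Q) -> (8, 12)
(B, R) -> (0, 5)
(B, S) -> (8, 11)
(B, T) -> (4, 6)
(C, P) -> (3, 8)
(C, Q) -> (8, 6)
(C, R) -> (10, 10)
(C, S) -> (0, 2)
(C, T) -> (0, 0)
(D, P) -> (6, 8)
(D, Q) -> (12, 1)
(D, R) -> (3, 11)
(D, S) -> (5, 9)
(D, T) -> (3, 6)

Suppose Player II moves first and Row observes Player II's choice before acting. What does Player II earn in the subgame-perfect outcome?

11

Row best-responds to each possible Player II move:
- P: BR = B, leader payoff 11.
- Q: BR = D, leader payoff 1.
- R: BR = C, leader payoff 10.
- S: BR = A, leader payoff 1.
- T: BR = B, leader payoff 6.
Maximizing over 11, 1, 10, 1, 6, Player II chooses P. Subgame-perfect outcome: (B, P) with payoffs (8, 11).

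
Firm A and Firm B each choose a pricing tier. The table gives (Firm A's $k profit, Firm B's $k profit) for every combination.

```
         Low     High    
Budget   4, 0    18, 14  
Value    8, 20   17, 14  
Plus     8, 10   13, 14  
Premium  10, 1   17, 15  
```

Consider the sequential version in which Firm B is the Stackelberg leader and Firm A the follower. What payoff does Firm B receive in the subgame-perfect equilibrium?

Work backward from Firm A's decision.
- Low → Firm A plays Premium (best of 4, 8, 8, 10); Firm B gets 1.
- High → Firm A plays Budget (best of 18, 17, 13, 17); Firm B gets 14.
Maximizing over 1, 14, Firm B chooses High. Subgame-perfect outcome: (Budget, High) with payoffs (18, 14).

14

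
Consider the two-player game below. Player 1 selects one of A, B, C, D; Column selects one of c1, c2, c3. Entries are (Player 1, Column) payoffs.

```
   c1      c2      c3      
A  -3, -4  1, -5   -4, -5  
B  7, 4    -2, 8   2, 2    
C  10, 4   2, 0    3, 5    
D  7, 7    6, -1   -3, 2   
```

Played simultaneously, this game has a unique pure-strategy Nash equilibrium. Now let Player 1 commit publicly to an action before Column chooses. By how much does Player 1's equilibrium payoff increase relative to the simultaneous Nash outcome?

4

Backward induction with Player 1 moving first.
- A → Column plays c1 (best of -4, -5, -5); Player 1 gets -3.
- B → Column plays c2 (best of 4, 8, 2); Player 1 gets -2.
- C → Column plays c3 (best of 4, 0, 5); Player 1 gets 3.
- D → Column plays c1 (best of 7, -1, 2); Player 1 gets 7.
Maximizing over -3, -2, 3, 7, Player 1 chooses D. Subgame-perfect outcome: (D, c1) with payoffs (7, 7).
Now find the simultaneous Nash equilibrium.
Player 1's best replies: c1→C; c2→D; c3→C.
Column's best replies: A→c1; B→c2; C→c3; D→c1.
The unique mutual best reply is (C, c3), giving (3, 5).
Player 1's commitment gain: 7 − 3 = 4.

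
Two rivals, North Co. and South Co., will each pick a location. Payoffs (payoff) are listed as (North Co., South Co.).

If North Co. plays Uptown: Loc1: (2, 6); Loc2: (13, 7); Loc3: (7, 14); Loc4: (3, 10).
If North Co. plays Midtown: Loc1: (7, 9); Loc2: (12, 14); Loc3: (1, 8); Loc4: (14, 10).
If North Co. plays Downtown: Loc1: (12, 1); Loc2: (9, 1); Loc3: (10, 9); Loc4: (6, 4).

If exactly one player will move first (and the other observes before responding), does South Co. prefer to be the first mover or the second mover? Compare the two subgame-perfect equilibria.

If North Co. leads: South Co.'s best replies are Uptown→Loc3, Midtown→Loc2, Downtown→Loc3; North Co.'s induced payoffs 7, 12, 10; outcome (Midtown, Loc2), payoffs (12, 14).
If South Co. leads: North Co.'s best replies are Loc1→Downtown, Loc2→Uptown, Loc3→Downtown, Loc4→Midtown; South Co.'s induced payoffs 1, 7, 9, 10; outcome (Midtown, Loc4), payoffs (14, 10).
South Co. gets 10 moving first and 14 moving second, so South Co. prefers to move second.

second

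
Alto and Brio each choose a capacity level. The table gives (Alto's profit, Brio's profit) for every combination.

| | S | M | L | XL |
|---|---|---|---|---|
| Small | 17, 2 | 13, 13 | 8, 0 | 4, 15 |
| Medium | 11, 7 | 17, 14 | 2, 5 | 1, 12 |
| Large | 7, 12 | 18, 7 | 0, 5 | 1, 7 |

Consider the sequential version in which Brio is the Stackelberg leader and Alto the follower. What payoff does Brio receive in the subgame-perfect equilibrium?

15

Work backward from Alto's decision.
- S → Alto plays Small (best of 17, 11, 7); Brio gets 2.
- M → Alto plays Large (best of 13, 17, 18); Brio gets 7.
- L → Alto plays Small (best of 8, 2, 0); Brio gets 0.
- XL → Alto plays Small (best of 4, 1, 1); Brio gets 15.
Brio's induced payoffs are 2, 7, 0, 15, so Brio commits to XL. Subgame-perfect outcome: (Small, XL) with payoffs (4, 15).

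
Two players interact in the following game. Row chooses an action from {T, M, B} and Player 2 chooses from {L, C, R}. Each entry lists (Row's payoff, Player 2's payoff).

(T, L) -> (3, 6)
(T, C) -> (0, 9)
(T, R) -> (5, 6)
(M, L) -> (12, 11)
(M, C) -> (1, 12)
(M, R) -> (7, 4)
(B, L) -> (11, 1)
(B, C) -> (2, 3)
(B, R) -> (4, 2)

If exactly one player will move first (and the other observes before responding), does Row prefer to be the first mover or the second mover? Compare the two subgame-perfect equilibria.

If Row leads: Player 2's best replies are T→C, M→C, B→C; Row's induced payoffs 0, 1, 2; outcome (B, C), payoffs (2, 3).
If Player 2 leads: Row's best replies are L→M, C→B, R→M; Player 2's induced payoffs 11, 3, 4; outcome (M, L), payoffs (12, 11).
Row gets 2 moving first and 12 moving second, so Row prefers to move second.

second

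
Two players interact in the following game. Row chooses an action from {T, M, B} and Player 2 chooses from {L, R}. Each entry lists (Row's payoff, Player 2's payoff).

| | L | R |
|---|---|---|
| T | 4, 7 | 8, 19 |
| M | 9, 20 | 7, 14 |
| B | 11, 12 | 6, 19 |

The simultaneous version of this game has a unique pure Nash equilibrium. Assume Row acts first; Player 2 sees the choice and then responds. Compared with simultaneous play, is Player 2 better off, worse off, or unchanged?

better off

Solve by backward induction (Row leads).
- T: Player 2 compares 7, 19 and picks R; Row would get 8.
- M: Player 2 compares 20, 14 and picks L; Row would get 9.
- B: Player 2 compares 12, 19 and picks R; Row would get 6.
Row's induced payoffs are 8, 9, 6, so Row commits to M. Subgame-perfect outcome: (M, L) with payoffs (9, 20).
For the simultaneous game, intersect best replies.
Row's best replies: L→B; R→T.
Player 2's best replies: T→R; M→L; B→R.
Only (T, R) has each player best-responding; Nash payoffs (8, 19).
Player 2 earns 20 sequentially versus 19 at the Nash outcome: better off.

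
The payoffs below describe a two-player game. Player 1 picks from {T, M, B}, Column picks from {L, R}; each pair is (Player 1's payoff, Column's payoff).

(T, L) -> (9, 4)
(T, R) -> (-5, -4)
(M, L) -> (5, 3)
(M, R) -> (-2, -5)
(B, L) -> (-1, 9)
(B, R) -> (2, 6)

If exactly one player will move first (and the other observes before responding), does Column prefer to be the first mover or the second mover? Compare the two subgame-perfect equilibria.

first

If Player 1 leads: Column's best replies are T→L, M→L, B→L; Player 1's induced payoffs 9, 5, -1; outcome (T, L), payoffs (9, 4).
If Column leads: Player 1's best replies are L→T, R→B; Column's induced payoffs 4, 6; outcome (B, R), payoffs (2, 6).
Column gets 6 moving first and 4 moving second, so Column prefers to move first.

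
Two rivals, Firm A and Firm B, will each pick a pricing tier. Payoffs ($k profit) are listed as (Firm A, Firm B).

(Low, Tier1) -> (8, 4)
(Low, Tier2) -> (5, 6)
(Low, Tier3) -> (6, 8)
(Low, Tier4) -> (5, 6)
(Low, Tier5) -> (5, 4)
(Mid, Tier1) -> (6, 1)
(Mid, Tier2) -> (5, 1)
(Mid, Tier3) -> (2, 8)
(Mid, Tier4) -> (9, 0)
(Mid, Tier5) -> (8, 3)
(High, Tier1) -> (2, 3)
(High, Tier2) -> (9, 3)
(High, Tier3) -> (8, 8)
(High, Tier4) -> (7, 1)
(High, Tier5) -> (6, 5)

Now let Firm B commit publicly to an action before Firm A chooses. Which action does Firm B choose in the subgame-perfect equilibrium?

Tier3

Work backward from Firm A's decision.
- Tier1: BR = Low, leader payoff 4.
- Tier2: BR = High, leader payoff 3.
- Tier3: BR = High, leader payoff 8.
- Tier4: BR = Mid, leader payoff 0.
- Tier5: BR = Mid, leader payoff 3.
Firm B's induced payoffs are 4, 3, 8, 0, 3, so Firm B commits to Tier3. Subgame-perfect outcome: (High, Tier3) with payoffs (8, 8).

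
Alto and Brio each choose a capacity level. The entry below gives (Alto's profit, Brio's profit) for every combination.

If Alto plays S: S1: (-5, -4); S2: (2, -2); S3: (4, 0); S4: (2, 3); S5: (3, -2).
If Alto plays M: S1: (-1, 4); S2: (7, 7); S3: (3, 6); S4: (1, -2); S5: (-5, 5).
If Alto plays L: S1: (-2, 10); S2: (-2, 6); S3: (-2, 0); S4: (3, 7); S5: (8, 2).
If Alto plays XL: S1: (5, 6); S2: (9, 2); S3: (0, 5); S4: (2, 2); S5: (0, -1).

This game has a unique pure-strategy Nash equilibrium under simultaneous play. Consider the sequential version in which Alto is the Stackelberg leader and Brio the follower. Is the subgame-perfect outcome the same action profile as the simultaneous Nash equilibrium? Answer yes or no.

Backward induction with Alto moving first.
- S: BR = S4, leader payoff 2.
- M: BR = S2, leader payoff 7.
- L: BR = S1, leader payoff -2.
- XL: BR = S1, leader payoff 5.
Among 2, 7, -2, 5, the best is 7 at M. Subgame-perfect outcome: (M, S2) with payoffs (7, 7).
Under simultaneous play:
Alto's best replies: S1→XL; S2→XL; S3→S; S4→L; S5→L.
Brio's best replies: S→S4; M→S2; L→S1; XL→S1.
The unique mutual best reply is (XL, S1), giving (5, 6).
Sequential outcome (M, S2) differs from the Nash profile (XL, S1).

no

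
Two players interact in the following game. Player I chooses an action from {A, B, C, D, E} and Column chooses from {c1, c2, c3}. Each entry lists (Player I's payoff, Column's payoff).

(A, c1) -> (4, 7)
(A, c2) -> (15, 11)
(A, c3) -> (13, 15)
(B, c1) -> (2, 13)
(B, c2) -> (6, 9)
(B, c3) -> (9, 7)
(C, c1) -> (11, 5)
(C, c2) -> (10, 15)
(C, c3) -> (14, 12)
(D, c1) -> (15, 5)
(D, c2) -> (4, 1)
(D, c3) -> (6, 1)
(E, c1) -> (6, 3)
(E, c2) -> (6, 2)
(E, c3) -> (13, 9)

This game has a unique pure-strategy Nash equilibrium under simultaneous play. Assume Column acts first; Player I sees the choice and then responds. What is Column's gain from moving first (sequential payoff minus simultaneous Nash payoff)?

Work backward from Player I's decision.
- c1 → Player I plays D (best of 4, 2, 11, 15, 6); Column gets 5.
- c2 → Player I plays A (best of 15, 6, 10, 4, 6); Column gets 11.
- c3 → Player I plays C (best of 13, 9, 14, 6, 13); Column gets 12.
Maximizing over 5, 11, 12, Column chooses c3. Subgame-perfect outcome: (C, c3) with payoffs (14, 12).
Under simultaneous play:
Player I's best replies: c1→D; c2→A; c3→C.
Column's best replies: A→c3; B→c1; C→c2; D→c1; E→c3.
Only (D, c1) has each player best-responding; Nash payoffs (15, 5).
Column's commitment gain: 12 − 5 = 7.

7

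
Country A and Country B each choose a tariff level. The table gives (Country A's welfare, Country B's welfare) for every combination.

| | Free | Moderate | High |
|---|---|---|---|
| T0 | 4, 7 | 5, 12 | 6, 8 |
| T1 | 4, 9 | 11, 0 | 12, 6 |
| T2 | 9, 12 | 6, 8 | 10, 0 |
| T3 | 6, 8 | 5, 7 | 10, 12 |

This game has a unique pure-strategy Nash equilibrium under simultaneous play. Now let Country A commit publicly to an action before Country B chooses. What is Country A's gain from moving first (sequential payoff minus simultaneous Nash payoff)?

1

Country B best-responds to each possible Country A move:
- T0 → Country B plays Moderate (best of 7, 12, 8); Country A gets 5.
- T1 → Country B plays Free (best of 9, 0, 6); Country A gets 4.
- T2 → Country B plays Free (best of 12, 8, 0); Country A gets 9.
- T3 → Country B plays High (best of 8, 7, 12); Country A gets 10.
Maximizing over 5, 4, 9, 10, Country A chooses T3. Subgame-perfect outcome: (T3, High) with payoffs (10, 12).
Under simultaneous play:
Country A's best replies: Free→T2; Moderate→T1; High→T1.
Country B's best replies: T0→Moderate; T1→Free; T2→Free; T3→High.
The unique mutual best reply is (T2, Free), giving (9, 12).
Country A's commitment gain: 10 − 9 = 1.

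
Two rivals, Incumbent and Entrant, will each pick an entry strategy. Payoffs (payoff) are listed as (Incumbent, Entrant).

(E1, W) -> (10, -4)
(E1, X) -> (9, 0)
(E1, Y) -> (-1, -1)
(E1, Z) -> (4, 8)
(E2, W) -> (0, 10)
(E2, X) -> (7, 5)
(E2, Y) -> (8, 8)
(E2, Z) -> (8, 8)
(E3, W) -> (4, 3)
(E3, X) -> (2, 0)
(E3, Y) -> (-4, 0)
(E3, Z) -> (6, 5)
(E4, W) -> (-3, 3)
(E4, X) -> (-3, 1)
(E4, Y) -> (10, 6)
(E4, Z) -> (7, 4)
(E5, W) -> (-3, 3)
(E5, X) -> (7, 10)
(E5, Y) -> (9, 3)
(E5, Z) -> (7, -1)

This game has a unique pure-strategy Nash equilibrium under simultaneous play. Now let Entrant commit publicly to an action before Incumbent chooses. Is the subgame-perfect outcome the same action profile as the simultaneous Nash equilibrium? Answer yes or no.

no

Solve by backward induction (Entrant leads).
- W: BR = E1, leader payoff -4.
- X: BR = E1, leader payoff 0.
- Y: BR = E4, leader payoff 6.
- Z: BR = E2, leader payoff 8.
Among -4, 0, 6, 8, the best is 8 at Z. Subgame-perfect outcome: (E2, Z) with payoffs (8, 8).
For the simultaneous game, intersect best replies.
Incumbent's best replies: W→E1; X→E1; Y→E4; Z→E2.
Entrant's best replies: E1→Z; E2→W; E3→Z; E4→Y; E5→X.
Only (E4, Y) has each player best-responding; Nash payoffs (10, 6).
Sequential outcome (E2, Z) differs from the Nash profile (E4, Y).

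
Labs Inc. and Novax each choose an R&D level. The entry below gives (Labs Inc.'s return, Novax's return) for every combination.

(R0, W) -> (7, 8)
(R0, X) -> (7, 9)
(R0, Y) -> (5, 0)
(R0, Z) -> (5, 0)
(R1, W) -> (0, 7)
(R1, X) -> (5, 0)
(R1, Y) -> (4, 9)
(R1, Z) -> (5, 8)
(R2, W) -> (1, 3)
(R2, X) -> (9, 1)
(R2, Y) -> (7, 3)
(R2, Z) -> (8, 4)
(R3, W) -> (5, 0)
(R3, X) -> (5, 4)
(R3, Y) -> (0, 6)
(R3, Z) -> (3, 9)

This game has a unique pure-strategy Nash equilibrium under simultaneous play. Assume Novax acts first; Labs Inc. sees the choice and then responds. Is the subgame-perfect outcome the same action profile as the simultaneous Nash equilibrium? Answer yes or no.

no

Labs Inc. best-responds to each possible Novax move:
- W: BR = R0, leader payoff 8.
- X: BR = R2, leader payoff 1.
- Y: BR = R2, leader payoff 3.
- Z: BR = R2, leader payoff 4.
Novax's induced payoffs are 8, 1, 3, 4, so Novax commits to W. Subgame-perfect outcome: (R0, W) with payoffs (7, 8).
Now find the simultaneous Nash equilibrium.
Labs Inc.'s best replies: W→R0; X→R2; Y→R2; Z→R2.
Novax's best replies: R0→X; R1→Y; R2→Z; R3→Z.
Only (R2, Z) has each player best-responding; Nash payoffs (8, 4).
Sequential outcome (R0, W) differs from the Nash profile (R2, Z).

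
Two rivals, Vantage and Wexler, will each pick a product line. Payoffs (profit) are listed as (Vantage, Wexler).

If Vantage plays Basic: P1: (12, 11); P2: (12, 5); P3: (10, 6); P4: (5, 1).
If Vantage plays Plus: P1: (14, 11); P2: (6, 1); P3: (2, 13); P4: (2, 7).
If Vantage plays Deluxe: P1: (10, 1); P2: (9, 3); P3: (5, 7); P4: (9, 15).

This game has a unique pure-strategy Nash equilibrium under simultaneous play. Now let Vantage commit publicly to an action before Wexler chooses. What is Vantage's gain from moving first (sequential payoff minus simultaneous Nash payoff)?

Work backward from Wexler's decision.
- Basic: BR = P1, leader payoff 12.
- Plus: BR = P3, leader payoff 2.
- Deluxe: BR = P4, leader payoff 9.
Among 12, 2, 9, the best is 12 at Basic. Subgame-perfect outcome: (Basic, P1) with payoffs (12, 11).
Now find the simultaneous Nash equilibrium.
Vantage's best replies: P1→Plus; P2→Basic; P3→Basic; P4→Deluxe.
Wexler's best replies: Basic→P1; Plus→P3; Deluxe→P4.
The unique mutual best reply is (Deluxe, P4), giving (9, 15).
Vantage's commitment gain: 12 − 9 = 3.

3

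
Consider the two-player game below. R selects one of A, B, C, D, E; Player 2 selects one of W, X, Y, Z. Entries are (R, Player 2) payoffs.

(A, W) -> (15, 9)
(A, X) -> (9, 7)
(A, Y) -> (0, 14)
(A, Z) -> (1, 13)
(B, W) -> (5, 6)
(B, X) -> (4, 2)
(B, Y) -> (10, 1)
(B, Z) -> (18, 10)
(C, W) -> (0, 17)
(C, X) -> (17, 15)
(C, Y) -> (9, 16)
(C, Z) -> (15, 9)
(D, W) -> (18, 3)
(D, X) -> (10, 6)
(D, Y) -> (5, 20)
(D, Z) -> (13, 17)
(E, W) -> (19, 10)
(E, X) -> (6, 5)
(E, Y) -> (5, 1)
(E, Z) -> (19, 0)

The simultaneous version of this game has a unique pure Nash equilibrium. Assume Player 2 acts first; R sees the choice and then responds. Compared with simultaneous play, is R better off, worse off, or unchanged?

Solve by backward induction (Player 2 leads).
- W: BR = E, leader payoff 10.
- X: BR = C, leader payoff 15.
- Y: BR = B, leader payoff 1.
- Z: BR = E, leader payoff 0.
Player 2's induced payoffs are 10, 15, 1, 0, so Player 2 commits to X. Subgame-perfect outcome: (C, X) with payoffs (17, 15).
Now find the simultaneous Nash equilibrium.
R's best replies: W→E; X→C; Y→B; Z→E.
Player 2's best replies: A→Y; B→Z; C→W; D→Y; E→W.
The unique mutual best reply is (E, W), giving (19, 10).
R earns 17 sequentially versus 19 at the Nash outcome: worse off.

worse off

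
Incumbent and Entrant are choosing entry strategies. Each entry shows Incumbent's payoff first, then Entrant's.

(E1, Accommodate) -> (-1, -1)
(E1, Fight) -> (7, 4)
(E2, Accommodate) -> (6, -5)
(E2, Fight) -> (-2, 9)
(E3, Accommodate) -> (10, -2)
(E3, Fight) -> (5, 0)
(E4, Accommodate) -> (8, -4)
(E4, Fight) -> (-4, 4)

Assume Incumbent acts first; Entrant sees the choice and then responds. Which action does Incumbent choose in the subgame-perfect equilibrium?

Entrant best-responds to each possible Incumbent move:
- E1: BR = Fight, leader payoff 7.
- E2: BR = Fight, leader payoff -2.
- E3: BR = Fight, leader payoff 5.
- E4: BR = Fight, leader payoff -4.
Maximizing over 7, -2, 5, -4, Incumbent chooses E1. Subgame-perfect outcome: (E1, Fight) with payoffs (7, 4).

E1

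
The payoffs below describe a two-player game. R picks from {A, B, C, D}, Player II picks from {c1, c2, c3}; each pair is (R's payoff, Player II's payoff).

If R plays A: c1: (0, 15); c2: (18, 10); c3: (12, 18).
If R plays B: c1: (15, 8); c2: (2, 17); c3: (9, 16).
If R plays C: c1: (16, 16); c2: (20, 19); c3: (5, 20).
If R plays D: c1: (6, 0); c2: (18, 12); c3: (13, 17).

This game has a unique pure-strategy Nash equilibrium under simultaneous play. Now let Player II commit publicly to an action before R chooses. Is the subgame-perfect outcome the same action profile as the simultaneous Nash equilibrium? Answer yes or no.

R best-responds to each possible Player II move:
- c1: BR = C, leader payoff 16.
- c2: BR = C, leader payoff 19.
- c3: BR = D, leader payoff 17.
Among 16, 19, 17, the best is 19 at c2. Subgame-perfect outcome: (C, c2) with payoffs (20, 19).
Now find the simultaneous Nash equilibrium.
R's best replies: c1→C; c2→C; c3→D.
Player II's best replies: A→c3; B→c2; C→c3; D→c3.
The unique mutual best reply is (D, c3), giving (13, 17).
Sequential outcome (C, c2) differs from the Nash profile (D, c3).

no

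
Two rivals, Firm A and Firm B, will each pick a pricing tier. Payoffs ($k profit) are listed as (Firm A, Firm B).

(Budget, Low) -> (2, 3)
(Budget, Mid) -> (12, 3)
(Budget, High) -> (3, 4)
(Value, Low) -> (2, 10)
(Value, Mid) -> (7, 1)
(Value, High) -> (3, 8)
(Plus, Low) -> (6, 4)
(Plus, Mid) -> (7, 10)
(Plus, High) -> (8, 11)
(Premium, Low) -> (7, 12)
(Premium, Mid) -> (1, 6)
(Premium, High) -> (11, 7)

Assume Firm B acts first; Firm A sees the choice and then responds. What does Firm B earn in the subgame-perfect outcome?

12

Backward induction with Firm B moving first.
- Low: Firm A compares 2, 2, 6, 7 and picks Premium; Firm B would get 12.
- Mid: Firm A compares 12, 7, 7, 1 and picks Budget; Firm B would get 3.
- High: Firm A compares 3, 3, 8, 11 and picks Premium; Firm B would get 7.
Maximizing over 12, 3, 7, Firm B chooses Low. Subgame-perfect outcome: (Premium, Low) with payoffs (7, 12).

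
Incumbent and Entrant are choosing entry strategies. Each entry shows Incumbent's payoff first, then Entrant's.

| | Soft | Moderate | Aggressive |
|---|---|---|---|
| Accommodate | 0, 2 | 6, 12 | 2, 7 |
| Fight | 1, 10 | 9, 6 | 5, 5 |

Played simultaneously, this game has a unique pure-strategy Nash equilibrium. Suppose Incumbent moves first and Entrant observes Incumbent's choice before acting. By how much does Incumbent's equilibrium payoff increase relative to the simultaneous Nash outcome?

5

Work backward from Entrant's decision.
- Accommodate: Entrant compares 2, 12, 7 and picks Moderate; Incumbent would get 6.
- Fight: Entrant compares 10, 6, 5 and picks Soft; Incumbent would get 1.
Among 6, 1, the best is 6 at Accommodate. Subgame-perfect outcome: (Accommodate, Moderate) with payoffs (6, 12).
For the simultaneous game, intersect best replies.
Incumbent's best replies: Soft→Fight; Moderate→Fight; Aggressive→Fight.
Entrant's best replies: Accommodate→Moderate; Fight→Soft.
The unique mutual best reply is (Fight, Soft), giving (1, 10).
Incumbent's commitment gain: 6 − 1 = 5.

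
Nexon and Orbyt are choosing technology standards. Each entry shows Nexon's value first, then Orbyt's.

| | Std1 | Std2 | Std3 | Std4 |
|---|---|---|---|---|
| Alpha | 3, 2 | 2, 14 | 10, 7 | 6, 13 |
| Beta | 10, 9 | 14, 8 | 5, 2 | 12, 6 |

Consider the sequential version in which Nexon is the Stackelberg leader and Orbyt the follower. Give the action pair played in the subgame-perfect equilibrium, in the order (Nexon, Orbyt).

(Beta, Std1)

Work backward from Orbyt's decision.
- Alpha: BR = Std2, leader payoff 2.
- Beta: BR = Std1, leader payoff 10.
Maximizing over 2, 10, Nexon chooses Beta. Subgame-perfect outcome: (Beta, Std1) with payoffs (10, 9).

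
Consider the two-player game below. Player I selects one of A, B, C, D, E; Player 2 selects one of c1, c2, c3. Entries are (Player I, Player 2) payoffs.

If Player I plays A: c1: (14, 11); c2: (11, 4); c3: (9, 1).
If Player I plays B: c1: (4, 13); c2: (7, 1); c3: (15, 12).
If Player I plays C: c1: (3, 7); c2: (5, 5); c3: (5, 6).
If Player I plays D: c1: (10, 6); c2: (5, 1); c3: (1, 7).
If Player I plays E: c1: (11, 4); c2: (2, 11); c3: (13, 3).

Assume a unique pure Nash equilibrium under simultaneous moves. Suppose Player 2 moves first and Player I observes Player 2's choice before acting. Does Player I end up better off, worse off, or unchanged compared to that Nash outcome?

better off

Solve by backward induction (Player 2 leads).
- c1: BR = A, leader payoff 11.
- c2: BR = A, leader payoff 4.
- c3: BR = B, leader payoff 12.
Maximizing over 11, 4, 12, Player 2 chooses c3. Subgame-perfect outcome: (B, c3) with payoffs (15, 12).
Under simultaneous play:
Player I's best replies: c1→A; c2→A; c3→B.
Player 2's best replies: A→c1; B→c1; C→c1; D→c3; E→c2.
Only (A, c1) has each player best-responding; Nash payoffs (14, 11).
Player I earns 15 sequentially versus 14 at the Nash outcome: better off.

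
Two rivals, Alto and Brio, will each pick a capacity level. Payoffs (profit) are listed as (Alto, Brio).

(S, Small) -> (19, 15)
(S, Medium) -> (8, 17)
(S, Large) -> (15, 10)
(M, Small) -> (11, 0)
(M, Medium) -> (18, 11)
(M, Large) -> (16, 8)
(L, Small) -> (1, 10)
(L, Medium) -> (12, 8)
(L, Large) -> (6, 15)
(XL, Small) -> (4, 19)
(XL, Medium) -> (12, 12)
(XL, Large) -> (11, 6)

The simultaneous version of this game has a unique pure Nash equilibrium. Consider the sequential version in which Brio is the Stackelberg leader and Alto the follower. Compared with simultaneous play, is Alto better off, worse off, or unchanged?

Backward induction with Brio moving first.
- Small: BR = S, leader payoff 15.
- Medium: BR = M, leader payoff 11.
- Large: BR = M, leader payoff 8.
Maximizing over 15, 11, 8, Brio chooses Small. Subgame-perfect outcome: (S, Small) with payoffs (19, 15).
Under simultaneous play:
Alto's best replies: Small→S; Medium→M; Large→M.
Brio's best replies: S→Medium; M→Medium; L→Large; XL→Small.
Only (M, Medium) has each player best-responding; Nash payoffs (18, 11).
Alto earns 19 sequentially versus 18 at the Nash outcome: better off.

better off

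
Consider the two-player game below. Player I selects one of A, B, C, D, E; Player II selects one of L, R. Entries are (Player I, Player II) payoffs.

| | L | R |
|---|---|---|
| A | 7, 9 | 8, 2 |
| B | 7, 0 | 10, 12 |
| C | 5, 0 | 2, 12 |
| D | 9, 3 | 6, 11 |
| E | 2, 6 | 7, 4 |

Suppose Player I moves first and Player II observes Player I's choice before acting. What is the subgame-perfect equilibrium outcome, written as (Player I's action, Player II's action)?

(B, R)

Solve by backward induction (Player I leads).
- A: BR = L, leader payoff 7.
- B: BR = R, leader payoff 10.
- C: BR = R, leader payoff 2.
- D: BR = R, leader payoff 6.
- E: BR = L, leader payoff 2.
Maximizing over 7, 10, 2, 6, 2, Player I chooses B. Subgame-perfect outcome: (B, R) with payoffs (10, 12).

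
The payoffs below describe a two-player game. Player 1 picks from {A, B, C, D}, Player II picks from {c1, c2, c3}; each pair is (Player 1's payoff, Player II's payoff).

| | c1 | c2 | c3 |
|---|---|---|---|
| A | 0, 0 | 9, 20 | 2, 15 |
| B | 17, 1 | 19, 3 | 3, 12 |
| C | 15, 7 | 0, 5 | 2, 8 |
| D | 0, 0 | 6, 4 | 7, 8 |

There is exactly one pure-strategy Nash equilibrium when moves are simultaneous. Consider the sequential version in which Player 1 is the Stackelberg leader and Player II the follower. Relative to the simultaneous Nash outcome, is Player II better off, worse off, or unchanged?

Work backward from Player II's decision.
- A: Player II compares 0, 20, 15 and picks c2; Player 1 would get 9.
- B: Player II compares 1, 3, 12 and picks c3; Player 1 would get 3.
- C: Player II compares 7, 5, 8 and picks c3; Player 1 would get 2.
- D: Player II compares 0, 4, 8 and picks c3; Player 1 would get 7.
Maximizing over 9, 3, 2, 7, Player 1 chooses A. Subgame-perfect outcome: (A, c2) with payoffs (9, 20).
Under simultaneous play:
Player 1's best replies: c1→B; c2→B; c3→D.
Player II's best replies: A→c2; B→c3; C→c3; D→c3.
The unique mutual best reply is (D, c3), giving (7, 8).
Player II earns 20 sequentially versus 8 at the Nash outcome: better off.

better off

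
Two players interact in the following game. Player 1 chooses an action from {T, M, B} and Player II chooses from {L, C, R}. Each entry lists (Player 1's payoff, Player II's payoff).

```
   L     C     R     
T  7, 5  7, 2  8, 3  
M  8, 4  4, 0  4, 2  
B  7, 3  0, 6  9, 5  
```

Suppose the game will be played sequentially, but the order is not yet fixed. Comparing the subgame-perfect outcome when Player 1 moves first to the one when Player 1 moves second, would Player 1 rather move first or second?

second

If Player 1 leads: Player II's best replies are T→L, M→L, B→C; Player 1's induced payoffs 7, 8, 0; outcome (M, L), payoffs (8, 4).
If Player II leads: Player 1's best replies are L→M, C→T, R→B; Player II's induced payoffs 4, 2, 5; outcome (B, R), payoffs (9, 5).
Player 1 gets 8 moving first and 9 moving second, so Player 1 prefers to move second.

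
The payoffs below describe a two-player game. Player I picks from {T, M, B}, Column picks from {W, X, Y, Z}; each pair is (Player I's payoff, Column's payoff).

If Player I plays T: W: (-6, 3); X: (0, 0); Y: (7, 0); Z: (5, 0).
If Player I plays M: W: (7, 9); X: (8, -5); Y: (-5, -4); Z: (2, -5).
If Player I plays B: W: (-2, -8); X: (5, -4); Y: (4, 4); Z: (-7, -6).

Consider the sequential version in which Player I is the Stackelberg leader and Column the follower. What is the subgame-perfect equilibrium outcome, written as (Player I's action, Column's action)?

Solve by backward induction (Player I leads).
- T: Column compares 3, 0, 0, 0 and picks W; Player I would get -6.
- M: Column compares 9, -5, -4, -5 and picks W; Player I would get 7.
- B: Column compares -8, -4, 4, -6 and picks Y; Player I would get 4.
Maximizing over -6, 7, 4, Player I chooses M. Subgame-perfect outcome: (M, W) with payoffs (7, 9).

(M, W)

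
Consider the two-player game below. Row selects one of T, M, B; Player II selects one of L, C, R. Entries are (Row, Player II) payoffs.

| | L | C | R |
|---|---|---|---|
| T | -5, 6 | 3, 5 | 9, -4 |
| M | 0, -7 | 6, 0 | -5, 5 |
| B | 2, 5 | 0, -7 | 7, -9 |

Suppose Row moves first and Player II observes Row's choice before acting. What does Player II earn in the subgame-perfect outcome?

Backward induction with Row moving first.
- T: BR = L, leader payoff -5.
- M: BR = R, leader payoff -5.
- B: BR = L, leader payoff 2.
Maximizing over -5, -5, 2, Row chooses B. Subgame-perfect outcome: (B, L) with payoffs (2, 5).

5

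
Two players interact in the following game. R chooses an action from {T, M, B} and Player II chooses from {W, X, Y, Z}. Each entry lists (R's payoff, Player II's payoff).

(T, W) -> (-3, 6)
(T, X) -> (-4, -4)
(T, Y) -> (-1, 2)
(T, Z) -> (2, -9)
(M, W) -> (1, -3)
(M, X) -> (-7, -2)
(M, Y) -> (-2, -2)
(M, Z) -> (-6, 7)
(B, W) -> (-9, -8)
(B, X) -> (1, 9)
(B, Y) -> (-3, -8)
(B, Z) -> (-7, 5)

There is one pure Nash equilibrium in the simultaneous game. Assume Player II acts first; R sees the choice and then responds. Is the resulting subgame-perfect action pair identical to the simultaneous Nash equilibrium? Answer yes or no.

yes

Backward induction with Player II moving first.
- W: R compares -3, 1, -9 and picks M; Player II would get -3.
- X: R compares -4, -7, 1 and picks B; Player II would get 9.
- Y: R compares -1, -2, -3 and picks T; Player II would get 2.
- Z: R compares 2, -6, -7 and picks T; Player II would get -9.
Among -3, 9, 2, -9, the best is 9 at X. Subgame-perfect outcome: (B, X) with payoffs (1, 9).
Now find the simultaneous Nash equilibrium.
R's best replies: W→M; X→B; Y→T; Z→T.
Player II's best replies: T→W; M→Z; B→X.
The unique mutual best reply is (B, X), giving (1, 9).
Sequential outcome (B, X) coincides with the Nash profile (B, X).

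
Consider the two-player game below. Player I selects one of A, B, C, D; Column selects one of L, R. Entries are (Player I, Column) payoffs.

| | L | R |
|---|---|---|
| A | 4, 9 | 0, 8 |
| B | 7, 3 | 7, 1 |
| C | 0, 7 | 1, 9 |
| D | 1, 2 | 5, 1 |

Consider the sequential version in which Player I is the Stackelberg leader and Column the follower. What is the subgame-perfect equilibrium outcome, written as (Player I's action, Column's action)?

Solve by backward induction (Player I leads).
- A: BR = L, leader payoff 4.
- B: BR = L, leader payoff 7.
- C: BR = R, leader payoff 1.
- D: BR = L, leader payoff 1.
Among 4, 7, 1, 1, the best is 7 at B. Subgame-perfect outcome: (B, L) with payoffs (7, 3).

(B, L)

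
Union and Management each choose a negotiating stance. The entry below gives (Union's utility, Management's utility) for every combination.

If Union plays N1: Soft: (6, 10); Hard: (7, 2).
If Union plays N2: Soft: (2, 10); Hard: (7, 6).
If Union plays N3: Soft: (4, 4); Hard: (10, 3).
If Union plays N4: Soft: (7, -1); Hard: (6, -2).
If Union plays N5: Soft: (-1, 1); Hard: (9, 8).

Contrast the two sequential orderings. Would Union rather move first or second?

second

If Union leads: Management's best replies are N1→Soft, N2→Soft, N3→Soft, N4→Soft, N5→Hard; Union's induced payoffs 6, 2, 4, 7, 9; outcome (N5, Hard), payoffs (9, 8).
If Management leads: Union's best replies are Soft→N4, Hard→N3; Management's induced payoffs -1, 3; outcome (N3, Hard), payoffs (10, 3).
Union gets 9 moving first and 10 moving second, so Union prefers to move second.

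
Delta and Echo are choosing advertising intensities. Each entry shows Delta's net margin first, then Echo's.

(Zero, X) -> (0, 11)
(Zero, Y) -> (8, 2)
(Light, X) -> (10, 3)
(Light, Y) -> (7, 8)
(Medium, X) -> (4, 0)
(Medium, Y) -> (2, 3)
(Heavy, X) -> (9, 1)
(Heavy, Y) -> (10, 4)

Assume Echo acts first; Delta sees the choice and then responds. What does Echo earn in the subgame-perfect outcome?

4

Work backward from Delta's decision.
- X → Delta plays Light (best of 0, 10, 4, 9); Echo gets 3.
- Y → Delta plays Heavy (best of 8, 7, 2, 10); Echo gets 4.
Echo's induced payoffs are 3, 4, so Echo commits to Y. Subgame-perfect outcome: (Heavy, Y) with payoffs (10, 4).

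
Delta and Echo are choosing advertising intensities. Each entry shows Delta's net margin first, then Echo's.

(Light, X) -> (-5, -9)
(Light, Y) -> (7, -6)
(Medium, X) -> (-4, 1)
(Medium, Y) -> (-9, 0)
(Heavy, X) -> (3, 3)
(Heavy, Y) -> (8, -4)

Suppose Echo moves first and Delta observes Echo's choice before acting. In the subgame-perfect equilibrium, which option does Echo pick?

X

Solve by backward induction (Echo leads).
- X → Delta plays Heavy (best of -5, -4, 3); Echo gets 3.
- Y → Delta plays Heavy (best of 7, -9, 8); Echo gets -4.
Among 3, -4, the best is 3 at X. Subgame-perfect outcome: (Heavy, X) with payoffs (3, 3).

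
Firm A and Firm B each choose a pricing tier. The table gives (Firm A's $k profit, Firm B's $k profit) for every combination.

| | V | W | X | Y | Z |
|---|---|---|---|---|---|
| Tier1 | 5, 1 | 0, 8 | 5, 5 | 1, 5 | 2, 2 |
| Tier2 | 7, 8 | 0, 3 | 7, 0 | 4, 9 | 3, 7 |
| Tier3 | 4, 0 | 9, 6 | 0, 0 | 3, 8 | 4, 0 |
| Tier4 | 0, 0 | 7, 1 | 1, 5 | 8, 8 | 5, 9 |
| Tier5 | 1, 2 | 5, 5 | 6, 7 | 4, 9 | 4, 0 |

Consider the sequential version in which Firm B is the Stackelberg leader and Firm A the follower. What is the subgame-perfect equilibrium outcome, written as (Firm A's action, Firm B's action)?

Firm A best-responds to each possible Firm B move:
- V: Firm A compares 5, 7, 4, 0, 1 and picks Tier2; Firm B would get 8.
- W: Firm A compares 0, 0, 9, 7, 5 and picks Tier3; Firm B would get 6.
- X: Firm A compares 5, 7, 0, 1, 6 and picks Tier2; Firm B would get 0.
- Y: Firm A compares 1, 4, 3, 8, 4 and picks Tier4; Firm B would get 8.
- Z: Firm A compares 2, 3, 4, 5, 4 and picks Tier4; Firm B would get 9.
Among 8, 6, 0, 8, 9, the best is 9 at Z. Subgame-perfect outcome: (Tier4, Z) with payoffs (5, 9).

(Tier4, Z)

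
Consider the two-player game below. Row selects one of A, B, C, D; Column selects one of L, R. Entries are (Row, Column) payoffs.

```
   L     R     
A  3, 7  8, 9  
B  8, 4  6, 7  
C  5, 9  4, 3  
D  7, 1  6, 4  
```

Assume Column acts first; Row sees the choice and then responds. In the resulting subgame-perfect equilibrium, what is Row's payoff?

Solve by backward induction (Column leads).
- L → Row plays B (best of 3, 8, 5, 7); Column gets 4.
- R → Row plays A (best of 8, 6, 4, 6); Column gets 9.
Column's induced payoffs are 4, 9, so Column commits to R. Subgame-perfect outcome: (A, R) with payoffs (8, 9).

8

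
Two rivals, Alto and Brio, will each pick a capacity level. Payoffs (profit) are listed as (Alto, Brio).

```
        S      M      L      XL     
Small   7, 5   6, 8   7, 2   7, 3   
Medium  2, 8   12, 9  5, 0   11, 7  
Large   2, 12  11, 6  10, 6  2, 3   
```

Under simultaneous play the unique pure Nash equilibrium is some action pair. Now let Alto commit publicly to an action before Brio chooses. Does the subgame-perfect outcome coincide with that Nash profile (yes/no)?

Solve by backward induction (Alto leads).
- Small: Brio compares 5, 8, 2, 3 and picks M; Alto would get 6.
- Medium: Brio compares 8, 9, 0, 7 and picks M; Alto would get 12.
- Large: Brio compares 12, 6, 6, 3 and picks S; Alto would get 2.
Among 6, 12, 2, the best is 12 at Medium. Subgame-perfect outcome: (Medium, M) with payoffs (12, 9).
For the simultaneous game, intersect best replies.
Alto's best replies: S→Small; M→Medium; L→Large; XL→Medium.
Brio's best replies: Small→M; Medium→M; Large→S.
Only (Medium, M) has each player best-responding; Nash payoffs (12, 9).
Sequential outcome (Medium, M) coincides with the Nash profile (Medium, M).

yes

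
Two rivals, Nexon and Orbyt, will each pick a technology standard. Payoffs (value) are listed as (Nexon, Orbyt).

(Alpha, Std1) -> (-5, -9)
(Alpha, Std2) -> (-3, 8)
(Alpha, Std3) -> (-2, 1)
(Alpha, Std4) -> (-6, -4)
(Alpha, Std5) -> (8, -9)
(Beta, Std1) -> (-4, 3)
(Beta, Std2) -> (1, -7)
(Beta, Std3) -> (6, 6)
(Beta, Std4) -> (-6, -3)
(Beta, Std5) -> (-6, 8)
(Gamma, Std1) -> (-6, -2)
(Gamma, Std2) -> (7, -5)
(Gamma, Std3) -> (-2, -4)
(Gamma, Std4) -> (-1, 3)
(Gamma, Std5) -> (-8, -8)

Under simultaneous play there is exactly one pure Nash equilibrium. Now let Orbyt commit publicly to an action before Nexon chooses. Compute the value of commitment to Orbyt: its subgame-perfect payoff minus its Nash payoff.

Work backward from Nexon's decision.
- Std1 → Nexon plays Beta (best of -5, -4, -6); Orbyt gets 3.
- Std2 → Nexon plays Gamma (best of -3, 1, 7); Orbyt gets -5.
- Std3 → Nexon plays Beta (best of -2, 6, -2); Orbyt gets 6.
- Std4 → Nexon plays Gamma (best of -6, -6, -1); Orbyt gets 3.
- Std5 → Nexon plays Alpha (best of 8, -6, -8); Orbyt gets -9.
Orbyt's induced payoffs are 3, -5, 6, 3, -9, so Orbyt commits to Std3. Subgame-perfect outcome: (Beta, Std3) with payoffs (6, 6).
Now find the simultaneous Nash equilibrium.
Nexon's best replies: Std1→Beta; Std2→Gamma; Std3→Beta; Std4→Gamma; Std5→Alpha.
Orbyt's best replies: Alpha→Std2; Beta→Std5; Gamma→Std4.
The unique mutual best reply is (Gamma, Std4), giving (-1, 3).
Orbyt's commitment gain: 6 − 3 = 3.

3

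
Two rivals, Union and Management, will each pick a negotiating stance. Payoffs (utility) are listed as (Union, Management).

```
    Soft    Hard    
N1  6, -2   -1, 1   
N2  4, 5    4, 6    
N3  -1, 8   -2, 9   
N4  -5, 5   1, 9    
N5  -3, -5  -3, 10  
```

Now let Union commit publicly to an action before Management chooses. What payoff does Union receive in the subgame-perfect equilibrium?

Backward induction with Union moving first.
- N1 → Management plays Hard (best of -2, 1); Union gets -1.
- N2 → Management plays Hard (best of 5, 6); Union gets 4.
- N3 → Management plays Hard (best of 8, 9); Union gets -2.
- N4 → Management plays Hard (best of 5, 9); Union gets 1.
- N5 → Management plays Hard (best of -5, 10); Union gets -3.
Union's induced payoffs are -1, 4, -2, 1, -3, so Union commits to N2. Subgame-perfect outcome: (N2, Hard) with payoffs (4, 6).

4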